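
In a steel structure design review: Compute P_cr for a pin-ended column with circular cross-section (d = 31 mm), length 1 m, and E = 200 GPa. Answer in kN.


I = pi * d^4 / 64 = 45333.23 mm^4
L = 1000.0 mm
P_cr = pi^2 * E * I / L^2
= 9.8696 * 200000.0 * 45333.23 / 1000.0^2
= 89484.21 N = 89.4842 kN

89.4842 kN


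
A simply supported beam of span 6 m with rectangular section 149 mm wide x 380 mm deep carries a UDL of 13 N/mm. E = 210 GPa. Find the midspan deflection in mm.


I = 149 * 380^3 / 12 = 681327333.33 mm^4
L = 6000.0 mm, w = 13 N/mm, E = 210000.0 MPa
delta = 5 * w * L^4 / (384 * E * I)
= 5 * 13 * 6000.0^4 / (384 * 210000.0 * 681327333.33)
= 1.5332 mm

1.5332 mm


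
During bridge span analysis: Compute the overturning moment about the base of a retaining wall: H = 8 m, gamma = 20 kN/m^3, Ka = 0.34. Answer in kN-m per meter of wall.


Pa = 0.5 * Ka * gamma * H^2
= 0.5 * 0.34 * 20 * 8^2
= 217.6 kN/m
Arm = H / 3 = 8 / 3 = 2.6667 m
Mo = Pa * arm = Pa * H / 3 = 217.6 * 8 / 3 = 580.2667 kN-m/m

580.2667 kN-m/m


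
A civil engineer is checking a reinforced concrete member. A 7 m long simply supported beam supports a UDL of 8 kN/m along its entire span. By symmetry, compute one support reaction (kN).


Total load = w * L = 8 * 7 = 56 kN
By symmetry, each reaction R = total / 2 = 56 / 2 = 28.0 kN

28.0 kN


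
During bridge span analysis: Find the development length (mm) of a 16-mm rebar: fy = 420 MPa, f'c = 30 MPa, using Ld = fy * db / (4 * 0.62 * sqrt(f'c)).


Ld = (fy * db) / (4 * 0.62 * sqrt(f'c))
= (420 * 16) / (4 * 0.62 * sqrt(30))
= 6720 / 13.5835
= 494.72 mm

494.72 mm


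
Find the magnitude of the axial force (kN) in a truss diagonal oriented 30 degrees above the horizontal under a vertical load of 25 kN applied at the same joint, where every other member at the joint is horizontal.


At the joint, only the diagonal has a vertical component, so vertical equilibrium gives:
F * sin(30) = 25
F = 25 / sin(30)
= 25 / 0.5
= 50.0 kN

50.0 kN


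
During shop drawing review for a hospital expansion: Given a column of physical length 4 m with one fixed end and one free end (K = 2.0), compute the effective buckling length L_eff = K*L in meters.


L_eff = K * L
= 2.0 * 4
= 8.0 m

8.0 m


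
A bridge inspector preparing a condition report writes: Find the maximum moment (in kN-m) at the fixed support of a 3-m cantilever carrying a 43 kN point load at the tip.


For a cantilever with a point load at the free end:
M_max = P * L = 43 * 3 = 129 kN-m

129 kN-m


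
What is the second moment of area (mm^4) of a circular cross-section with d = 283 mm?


r = d / 2 = 283 / 2 = 141.5 mm
I = pi * r^4 / 4 = pi * 141.5^4 / 4
= 314858658.55 mm^4

314858658.55 mm^4


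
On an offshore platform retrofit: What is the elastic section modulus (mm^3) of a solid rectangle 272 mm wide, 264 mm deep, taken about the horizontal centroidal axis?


S = b * h^2 / 6
= 272 * 264^2 / 6
= 272 * 69696 / 6
= 3159552.0 mm^3

3159552.0 mm^3


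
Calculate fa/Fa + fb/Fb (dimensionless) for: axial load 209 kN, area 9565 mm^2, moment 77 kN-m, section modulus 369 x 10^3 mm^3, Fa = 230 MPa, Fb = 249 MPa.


f_a = P / A = 209000.0 / 9565 = 21.8505 MPa
f_b = M / S = 77000000.0 / 369000.0 = 208.6721 MPa
Ratio = f_a / Fa + f_b / Fb
= 21.8505 / 230 + 208.6721 / 249
= 0.933 (dimensionless)

0.933 (dimensionless)


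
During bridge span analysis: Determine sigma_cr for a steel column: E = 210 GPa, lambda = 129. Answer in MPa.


sigma_cr = pi^2 * E / lambda^2
= 9.8696 * 210000.0 / 129^2
= 9.8696 * 210000.0 / 16641
= 124.5488 MPa

124.5488 MPa


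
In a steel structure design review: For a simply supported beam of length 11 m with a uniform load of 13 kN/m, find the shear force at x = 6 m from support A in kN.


R_A = w * L / 2 = 13 * 11 / 2 = 71.5 kN
V(x) = R_A - w * x = 71.5 - 13 * 6
= -6.5 kN

-6.5 kN


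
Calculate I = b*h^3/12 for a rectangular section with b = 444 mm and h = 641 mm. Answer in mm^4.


I = b * h^3 / 12
= 444 * 641^3 / 12
= 444 * 263374721 / 12
= 9744864677.0 mm^4

9744864677.0 mm^4


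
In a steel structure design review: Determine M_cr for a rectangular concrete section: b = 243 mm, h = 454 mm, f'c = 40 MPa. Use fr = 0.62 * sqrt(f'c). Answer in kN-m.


fr = 0.62 * sqrt(40) = 0.62 * 6.3246 = 3.9212 MPa
I = 243 * 454^3 / 12 = 1894927446.0 mm^4
y_t = 227.0 mm
M_cr = fr * I / y_t = 3.9212 * 1894927446.0 / 227.0 N-mm
= 32.7332 kN-m

32.7332 kN-m


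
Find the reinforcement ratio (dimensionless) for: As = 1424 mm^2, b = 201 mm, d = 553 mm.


rho = As / (b * d)
= 1424 / (201 * 553)
= 1424 / 111153
= 0.012811 (dimensionless)

0.012811 (dimensionless)


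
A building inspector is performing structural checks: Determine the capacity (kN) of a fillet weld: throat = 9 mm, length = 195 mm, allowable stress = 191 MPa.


Strength = throat * length * allowable stress
= 9 * 195 * 191 N
= 335205 N
= 335.2 kN

335.2 kN


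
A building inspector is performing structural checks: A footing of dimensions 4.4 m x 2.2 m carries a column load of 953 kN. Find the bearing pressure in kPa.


A = 4.4 * 2.2 = 9.68 m^2
q = P / A = 953 / 9.68
= 98.4504 kPa

98.4504 kPa


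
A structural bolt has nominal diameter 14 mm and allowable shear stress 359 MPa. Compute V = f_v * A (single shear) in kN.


A = pi * d^2 / 4 = pi * 14^2 / 4 = 153.938 mm^2
V = f_v * A / 1000 = 359 * 153.938 / 1000
= 55.2638 kN

55.2638 kN


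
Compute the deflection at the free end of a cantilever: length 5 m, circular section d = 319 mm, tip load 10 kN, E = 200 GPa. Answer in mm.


I = pi * d^4 / 64 = pi * 319^4 / 64 = 508314655.12 mm^4
L = 5000.0 mm, P = 10000.0 N, E = 200000.0 MPa
delta = P * L^3 / (3 * E * I)
= 10000.0 * 5000.0^3 / (3 * 200000.0 * 508314655.12)
= 4.0985 mm

4.0985 mm


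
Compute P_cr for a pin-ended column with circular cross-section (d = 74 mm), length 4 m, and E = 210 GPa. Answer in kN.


I = pi * d^4 / 64 = 1471962.61 mm^4
L = 4000.0 mm
P_cr = pi^2 * E * I / L^2
= 9.8696 * 210000.0 * 1471962.61 / 4000.0^2
= 190675.91 N = 190.6759 kN

190.6759 kN


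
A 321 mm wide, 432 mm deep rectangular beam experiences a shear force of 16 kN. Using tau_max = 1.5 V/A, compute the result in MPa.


A = b * h = 321 * 432 = 138672 mm^2
V = 16 kN = 16000.0 N
tau_max = 1.5 * V / A = 1.5 * 16000.0 / 138672
= 0.1731 MPa

0.1731 MPa


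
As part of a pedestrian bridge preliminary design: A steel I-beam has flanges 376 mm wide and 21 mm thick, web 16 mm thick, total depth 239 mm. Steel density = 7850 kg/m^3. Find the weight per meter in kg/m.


A_flanges = 2 * 376 * 21 = 15792 mm^2
A_web = (239 - 2 * 21) * 16 = 3152 mm^2
A_total = 15792 + 3152 = 18944 mm^2 = 0.018944 m^2
Weight = rho * A = 7850 * 0.018944 = 148.7104 kg/m

148.7104 kg/m


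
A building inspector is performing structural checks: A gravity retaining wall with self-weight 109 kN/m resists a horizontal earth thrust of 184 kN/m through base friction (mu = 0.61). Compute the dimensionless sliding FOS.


Resisting force = mu * W = 0.61 * 109 = 66.49 kN/m
FOS = Resisting / Driving = 66.49 / 184
= 0.3614 (dimensionless)

0.3614 (dimensionless)


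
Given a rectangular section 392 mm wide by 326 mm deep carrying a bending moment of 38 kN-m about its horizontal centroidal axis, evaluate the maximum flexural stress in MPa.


I = b * h^3 / 12 = 392 * 326^3 / 12 = 1131768549.33 mm^4
y = h / 2 = 326 / 2 = 163.0 mm
M = 38 kN-m = 38000000.0 N-mm
sigma = M * y / I = 38000000.0 * 163.0 / 1131768549.33
= 5.47 MPa

5.47 MPa


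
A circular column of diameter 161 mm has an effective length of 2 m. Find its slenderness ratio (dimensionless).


Radius of gyration r = d / 4 = 161 / 4 = 40.25 mm
L_eff = 2000.0 mm
Slenderness ratio = L / r = 2000.0 / 40.25 = 49.69 (dimensionless)

49.69 (dimensionless)


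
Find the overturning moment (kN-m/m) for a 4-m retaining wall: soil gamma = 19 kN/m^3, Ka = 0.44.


Pa = 0.5 * Ka * gamma * H^2
= 0.5 * 0.44 * 19 * 4^2
= 66.88 kN/m
Arm = H / 3 = 4 / 3 = 1.3333 m
Mo = Pa * arm = Pa * H / 3 = 66.88 * 4 / 3 = 89.1733 kN-m/m

89.1733 kN-m/m


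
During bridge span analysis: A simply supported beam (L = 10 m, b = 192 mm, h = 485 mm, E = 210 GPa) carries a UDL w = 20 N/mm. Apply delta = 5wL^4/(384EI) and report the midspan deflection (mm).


I = 192 * 485^3 / 12 = 1825346000.0 mm^4
L = 10000.0 mm, w = 20 N/mm, E = 210000.0 MPa
delta = 5 * w * L^4 / (384 * E * I)
= 5 * 20 * 10000.0^4 / (384 * 210000.0 * 1825346000.0)
= 6.7937 mm

6.7937 mm


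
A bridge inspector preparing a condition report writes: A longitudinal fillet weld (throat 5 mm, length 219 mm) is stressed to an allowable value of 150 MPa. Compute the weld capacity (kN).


Strength = throat * length * allowable stress
= 5 * 219 * 150 N
= 164250 N
= 164.25 kN

164.25 kN


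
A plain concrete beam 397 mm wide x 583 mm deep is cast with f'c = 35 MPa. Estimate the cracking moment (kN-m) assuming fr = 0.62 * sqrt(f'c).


fr = 0.62 * sqrt(35) = 0.62 * 5.9161 = 3.668 MPa
I = 397 * 583^3 / 12 = 6555637411.58 mm^4
y_t = 291.5 mm
M_cr = fr * I / y_t = 3.668 * 6555637411.58 / 291.5 N-mm
= 82.4901 kN-m

82.4901 kN-m


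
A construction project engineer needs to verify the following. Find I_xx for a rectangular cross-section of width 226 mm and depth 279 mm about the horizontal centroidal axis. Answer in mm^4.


I = b * h^3 / 12
= 226 * 279^3 / 12
= 226 * 21717639 / 12
= 409015534.5 mm^4

409015534.5 mm^4


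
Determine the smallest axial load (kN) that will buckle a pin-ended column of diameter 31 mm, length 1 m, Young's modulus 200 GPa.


I = pi * d^4 / 64 = 45333.23 mm^4
L = 1000.0 mm
P_cr = pi^2 * E * I / L^2
= 9.8696 * 200000.0 * 45333.23 / 1000.0^2
= 89484.21 N = 89.4842 kN

89.4842 kN


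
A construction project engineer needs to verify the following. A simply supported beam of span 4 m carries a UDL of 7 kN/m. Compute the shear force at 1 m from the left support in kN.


R_A = w * L / 2 = 7 * 4 / 2 = 14.0 kN
V(x) = R_A - w * x = 14.0 - 7 * 1
= 7.0 kN

7.0 kN


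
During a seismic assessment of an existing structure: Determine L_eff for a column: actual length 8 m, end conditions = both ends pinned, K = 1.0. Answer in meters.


L_eff = K * L
= 1.0 * 8
= 8.0 m

8.0 m


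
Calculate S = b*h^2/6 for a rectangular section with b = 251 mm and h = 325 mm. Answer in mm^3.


S = b * h^2 / 6
= 251 * 325^2 / 6
= 251 * 105625 / 6
= 4418645.83 mm^3

4418645.83 mm^3


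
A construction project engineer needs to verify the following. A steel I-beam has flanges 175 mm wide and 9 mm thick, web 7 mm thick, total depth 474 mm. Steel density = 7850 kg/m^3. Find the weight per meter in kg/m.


A_flanges = 2 * 175 * 9 = 3150 mm^2
A_web = (474 - 2 * 9) * 7 = 3192 mm^2
A_total = 3150 + 3192 = 6342 mm^2 = 0.006342 m^2
Weight = rho * A = 7850 * 0.006342 = 49.7847 kg/m

49.7847 kg/m


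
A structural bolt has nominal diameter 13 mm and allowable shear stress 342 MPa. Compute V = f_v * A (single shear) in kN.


A = pi * d^2 / 4 = pi * 13^2 / 4 = 132.7323 mm^2
V = f_v * A / 1000 = 342 * 132.7323 / 1000
= 45.3944 kN

45.3944 kN


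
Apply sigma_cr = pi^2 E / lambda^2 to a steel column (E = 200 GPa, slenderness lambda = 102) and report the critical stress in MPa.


sigma_cr = pi^2 * E / lambda^2
= 9.8696 * 200000.0 / 102^2
= 9.8696 * 200000.0 / 10404
= 189.7271 MPa

189.7271 MPa


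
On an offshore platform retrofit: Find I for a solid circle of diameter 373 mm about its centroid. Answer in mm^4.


r = d / 2 = 373 / 2 = 186.5 mm
I = pi * r^4 / 4 = pi * 186.5^4 / 4
= 950178558.36 mm^4

950178558.36 mm^4


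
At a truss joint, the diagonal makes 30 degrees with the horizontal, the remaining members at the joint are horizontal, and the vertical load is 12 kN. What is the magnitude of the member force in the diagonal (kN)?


At the joint, only the diagonal has a vertical component, so vertical equilibrium gives:
F * sin(30) = 12
F = 12 / sin(30)
= 12 / 0.5
= 24.0 kN

24.0 kN


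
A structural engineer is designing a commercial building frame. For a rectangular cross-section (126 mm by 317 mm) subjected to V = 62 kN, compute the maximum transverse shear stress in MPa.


A = b * h = 126 * 317 = 39942 mm^2
V = 62 kN = 62000.0 N
tau_max = 1.5 * V / A = 1.5 * 62000.0 / 39942
= 2.3284 MPa

2.3284 MPa


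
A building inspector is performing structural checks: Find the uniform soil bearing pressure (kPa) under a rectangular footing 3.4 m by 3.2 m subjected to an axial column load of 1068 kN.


A = 3.4 * 3.2 = 10.88 m^2
q = P / A = 1068 / 10.88
= 98.1618 kPa

98.1618 kPa


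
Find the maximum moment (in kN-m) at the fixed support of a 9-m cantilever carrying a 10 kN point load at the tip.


For a cantilever with a point load at the free end:
M_max = P * L = 10 * 9 = 90 kN-m

90 kN-m


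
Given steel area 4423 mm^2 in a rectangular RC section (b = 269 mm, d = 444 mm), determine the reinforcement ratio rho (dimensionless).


rho = As / (b * d)
= 4423 / (269 * 444)
= 4423 / 119436
= 0.037032 (dimensionless)

0.037032 (dimensionless)


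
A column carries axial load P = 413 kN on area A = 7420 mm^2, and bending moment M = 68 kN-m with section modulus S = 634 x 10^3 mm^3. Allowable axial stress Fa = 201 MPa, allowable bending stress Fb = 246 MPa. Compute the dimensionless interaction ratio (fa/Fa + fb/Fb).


f_a = P / A = 413000.0 / 7420 = 55.6604 MPa
f_b = M / S = 68000000.0 / 634000.0 = 107.2555 MPa
Ratio = f_a / Fa + f_b / Fb
= 55.6604 / 201 + 107.2555 / 246
= 0.7129 (dimensionless)

0.7129 (dimensionless)


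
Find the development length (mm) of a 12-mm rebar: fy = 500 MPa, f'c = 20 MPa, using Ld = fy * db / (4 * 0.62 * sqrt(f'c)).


Ld = (fy * db) / (4 * 0.62 * sqrt(f'c))
= (500 * 12) / (4 * 0.62 * sqrt(20))
= 6000 / 11.0909
= 540.98 mm

540.98 mm


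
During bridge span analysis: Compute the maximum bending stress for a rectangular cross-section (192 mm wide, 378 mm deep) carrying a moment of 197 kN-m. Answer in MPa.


I = b * h^3 / 12 = 192 * 378^3 / 12 = 864162432.0 mm^4
y = h / 2 = 378 / 2 = 189.0 mm
M = 197 kN-m = 197000000.0 N-mm
sigma = M * y / I = 197000000.0 * 189.0 / 864162432.0
= 43.09 MPa

43.09 MPa


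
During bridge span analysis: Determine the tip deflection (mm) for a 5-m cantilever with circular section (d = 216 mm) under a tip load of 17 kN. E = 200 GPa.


I = pi * d^4 / 64 = pi * 216^4 / 64 = 106852553.05 mm^4
L = 5000.0 mm, P = 17000.0 N, E = 200000.0 MPa
delta = P * L^3 / (3 * E * I)
= 17000.0 * 5000.0^3 / (3 * 200000.0 * 106852553.05)
= 33.1454 mm

33.1454 mm


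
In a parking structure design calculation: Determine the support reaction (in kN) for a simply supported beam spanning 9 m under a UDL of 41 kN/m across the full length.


Total load = w * L = 41 * 9 = 369 kN
By symmetry, each reaction R = total / 2 = 369 / 2 = 184.5 kN

184.5 kN


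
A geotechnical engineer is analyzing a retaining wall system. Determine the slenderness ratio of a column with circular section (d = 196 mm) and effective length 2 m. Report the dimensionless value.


Radius of gyration r = d / 4 = 196 / 4 = 49.0 mm
L_eff = 2000.0 mm
Slenderness ratio = L / r = 2000.0 / 49.0 = 40.82 (dimensionless)

40.82 (dimensionless)


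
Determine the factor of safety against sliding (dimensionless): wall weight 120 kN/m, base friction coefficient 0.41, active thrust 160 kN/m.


Resisting force = mu * W = 0.41 * 120 = 49.2 kN/m
FOS = Resisting / Driving = 49.2 / 160
= 0.3075 (dimensionless)

0.3075 (dimensionless)


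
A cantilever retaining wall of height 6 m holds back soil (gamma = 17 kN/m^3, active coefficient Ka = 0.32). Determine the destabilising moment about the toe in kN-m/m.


Pa = 0.5 * Ka * gamma * H^2
= 0.5 * 0.32 * 17 * 6^2
= 97.92 kN/m
Arm = H / 3 = 6 / 3 = 2.0 m
Mo = Pa * arm = Pa * H / 3 = 97.92 * 6 / 3 = 195.84 kN-m/m

195.84 kN-m/m


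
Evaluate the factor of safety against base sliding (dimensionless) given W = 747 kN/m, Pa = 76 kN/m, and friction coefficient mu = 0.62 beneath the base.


Resisting force = mu * W = 0.62 * 747 = 463.14 kN/m
FOS = Resisting / Driving = 463.14 / 76
= 6.0939 (dimensionless)

6.0939 (dimensionless)


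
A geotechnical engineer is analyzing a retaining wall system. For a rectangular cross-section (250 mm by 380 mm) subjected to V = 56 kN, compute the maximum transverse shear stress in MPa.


A = b * h = 250 * 380 = 95000 mm^2
V = 56 kN = 56000.0 N
tau_max = 1.5 * V / A = 1.5 * 56000.0 / 95000
= 0.8842 MPa

0.8842 MPa


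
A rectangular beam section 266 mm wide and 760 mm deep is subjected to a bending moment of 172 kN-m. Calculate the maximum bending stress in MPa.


I = b * h^3 / 12 = 266 * 760^3 / 12 = 9730634666.67 mm^4
y = h / 2 = 760 / 2 = 380.0 mm
M = 172 kN-m = 172000000.0 N-mm
sigma = M * y / I = 172000000.0 * 380.0 / 9730634666.67
= 6.72 MPa

6.72 MPa


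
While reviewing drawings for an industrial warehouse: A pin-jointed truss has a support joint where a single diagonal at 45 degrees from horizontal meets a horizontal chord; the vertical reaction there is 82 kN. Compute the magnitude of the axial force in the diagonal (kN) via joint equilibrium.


At the joint, only the diagonal has a vertical component, so vertical equilibrium gives:
F * sin(45) = 82
F = 82 / sin(45)
= 82 / 0.707107
= 115.97 kN

115.97 kN


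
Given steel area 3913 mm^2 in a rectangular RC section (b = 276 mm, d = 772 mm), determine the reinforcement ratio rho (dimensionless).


rho = As / (b * d)
= 3913 / (276 * 772)
= 3913 / 213072
= 0.018365 (dimensionless)

0.018365 (dimensionless)


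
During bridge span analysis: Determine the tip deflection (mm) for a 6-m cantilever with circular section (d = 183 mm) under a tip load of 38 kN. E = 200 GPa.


I = pi * d^4 / 64 = pi * 183^4 / 64 = 55052146.59 mm^4
L = 6000.0 mm, P = 38000.0 N, E = 200000.0 MPa
delta = P * L^3 / (3 * E * I)
= 38000.0 * 6000.0^3 / (3 * 200000.0 * 55052146.59)
= 248.4917 mm

248.4917 mm


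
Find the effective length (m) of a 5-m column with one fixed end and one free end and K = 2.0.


L_eff = K * L
= 2.0 * 5
= 10.0 m

10.0 m


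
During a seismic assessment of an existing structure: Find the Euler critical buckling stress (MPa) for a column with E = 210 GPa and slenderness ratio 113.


sigma_cr = pi^2 * E / lambda^2
= 9.8696 * 210000.0 / 113^2
= 9.8696 * 210000.0 / 12769
= 162.3163 MPa

162.3163 MPa


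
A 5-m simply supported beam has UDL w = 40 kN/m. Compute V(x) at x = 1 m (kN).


R_A = w * L / 2 = 40 * 5 / 2 = 100.0 kN
V(x) = R_A - w * x = 100.0 - 40 * 1
= 60.0 kN

60.0 kN


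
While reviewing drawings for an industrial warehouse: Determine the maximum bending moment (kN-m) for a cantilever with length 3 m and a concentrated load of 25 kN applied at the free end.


For a cantilever with a point load at the free end:
M_max = P * L = 25 * 3 = 75 kN-m

75 kN-m


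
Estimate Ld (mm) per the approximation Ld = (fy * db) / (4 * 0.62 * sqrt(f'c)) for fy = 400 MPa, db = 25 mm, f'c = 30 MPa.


Ld = (fy * db) / (4 * 0.62 * sqrt(f'c))
= (400 * 25) / (4 * 0.62 * sqrt(30))
= 10000 / 13.5835
= 736.19 mm

736.19 mm


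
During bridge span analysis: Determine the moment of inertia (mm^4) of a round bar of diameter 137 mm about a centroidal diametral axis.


r = d / 2 = 137 / 2 = 68.5 mm
I = pi * r^4 / 4 = pi * 68.5^4 / 4
= 17292276.35 mm^4

17292276.35 mm^4


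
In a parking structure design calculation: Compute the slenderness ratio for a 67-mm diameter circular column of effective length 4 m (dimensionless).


Radius of gyration r = d / 4 = 67 / 4 = 16.75 mm
L_eff = 4000.0 mm
Slenderness ratio = L / r = 4000.0 / 16.75 = 238.81 (dimensionless)

238.81 (dimensionless)


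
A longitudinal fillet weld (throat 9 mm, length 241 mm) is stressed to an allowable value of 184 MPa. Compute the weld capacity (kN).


Strength = throat * length * allowable stress
= 9 * 241 * 184 N
= 399096 N
= 399.1 kN

399.1 kN


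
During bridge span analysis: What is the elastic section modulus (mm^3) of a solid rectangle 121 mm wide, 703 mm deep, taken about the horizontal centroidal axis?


S = b * h^2 / 6
= 121 * 703^2 / 6
= 121 * 494209 / 6
= 9966548.17 mm^3

9966548.17 mm^3


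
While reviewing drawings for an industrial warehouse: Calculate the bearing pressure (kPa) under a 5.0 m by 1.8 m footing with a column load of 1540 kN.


A = 5.0 * 1.8 = 9.0 m^2
q = P / A = 1540 / 9.0
= 171.1111 kPa

171.1111 kPa


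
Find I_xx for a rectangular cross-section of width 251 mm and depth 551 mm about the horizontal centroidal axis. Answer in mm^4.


I = b * h^3 / 12
= 251 * 551^3 / 12
= 251 * 167284151 / 12
= 3499026825.08 mm^4

3499026825.08 mm^4


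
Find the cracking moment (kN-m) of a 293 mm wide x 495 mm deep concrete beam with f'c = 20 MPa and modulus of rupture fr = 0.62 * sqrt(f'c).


fr = 0.62 * sqrt(20) = 0.62 * 4.4721 = 2.7727 MPa
I = 293 * 495^3 / 12 = 2961433406.25 mm^4
y_t = 247.5 mm
M_cr = fr * I / y_t = 2.7727 * 2961433406.25 / 247.5 N-mm
= 33.1767 kN-m

33.1767 kN-m


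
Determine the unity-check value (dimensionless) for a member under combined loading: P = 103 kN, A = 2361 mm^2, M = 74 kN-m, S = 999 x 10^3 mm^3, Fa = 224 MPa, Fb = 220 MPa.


f_a = P / A = 103000.0 / 2361 = 43.6256 MPa
f_b = M / S = 74000000.0 / 999000.0 = 74.0741 MPa
Ratio = f_a / Fa + f_b / Fb
= 43.6256 / 224 + 74.0741 / 220
= 0.5315 (dimensionless)

0.5315 (dimensionless)


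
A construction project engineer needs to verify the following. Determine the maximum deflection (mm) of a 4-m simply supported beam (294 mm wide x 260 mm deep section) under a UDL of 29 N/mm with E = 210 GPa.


I = 294 * 260^3 / 12 = 430612000.0 mm^4
L = 4000.0 mm, w = 29 N/mm, E = 210000.0 MPa
delta = 5 * w * L^4 / (384 * E * I)
= 5 * 29 * 4000.0^4 / (384 * 210000.0 * 430612000.0)
= 1.069 mm

1.069 mm


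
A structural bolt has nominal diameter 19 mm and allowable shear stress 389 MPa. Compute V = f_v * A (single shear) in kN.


A = pi * d^2 / 4 = pi * 19^2 / 4 = 283.5287 mm^2
V = f_v * A / 1000 = 389 * 283.5287 / 1000
= 110.2927 kN

110.2927 kN


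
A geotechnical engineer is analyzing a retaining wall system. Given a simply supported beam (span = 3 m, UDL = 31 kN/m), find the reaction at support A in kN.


Total load = w * L = 31 * 3 = 93 kN
By symmetry, each reaction R = total / 2 = 93 / 2 = 46.5 kN

46.5 kN


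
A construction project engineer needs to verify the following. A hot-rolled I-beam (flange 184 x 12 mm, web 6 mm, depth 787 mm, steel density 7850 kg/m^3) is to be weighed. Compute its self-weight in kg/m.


A_flanges = 2 * 184 * 12 = 4416 mm^2
A_web = (787 - 2 * 12) * 6 = 4578 mm^2
A_total = 4416 + 4578 = 8994 mm^2 = 0.008994 m^2
Weight = rho * A = 7850 * 0.008994 = 70.6029 kg/m

70.6029 kg/m


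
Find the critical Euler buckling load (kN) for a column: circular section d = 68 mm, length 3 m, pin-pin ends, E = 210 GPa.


I = pi * d^4 / 64 = 1049555.84 mm^4
L = 3000.0 mm
P_cr = pi^2 * E * I / L^2
= 9.8696 * 210000.0 * 1049555.84 / 3000.0^2
= 241703.02 N = 241.703 kN

241.703 kN


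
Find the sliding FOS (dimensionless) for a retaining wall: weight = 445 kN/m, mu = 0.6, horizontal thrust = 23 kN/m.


Resisting force = mu * W = 0.6 * 445 = 267.0 kN/m
FOS = Resisting / Driving = 267.0 / 23
= 11.6087 (dimensionless)

11.6087 (dimensionless)


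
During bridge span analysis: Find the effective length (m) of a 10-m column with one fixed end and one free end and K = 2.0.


L_eff = K * L
= 2.0 * 10
= 20.0 m

20.0 m


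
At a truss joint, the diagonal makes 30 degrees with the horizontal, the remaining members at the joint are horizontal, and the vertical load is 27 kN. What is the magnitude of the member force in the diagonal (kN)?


At the joint, only the diagonal has a vertical component, so vertical equilibrium gives:
F * sin(30) = 27
F = 27 / sin(30)
= 27 / 0.5
= 54.0 kN

54.0 kN


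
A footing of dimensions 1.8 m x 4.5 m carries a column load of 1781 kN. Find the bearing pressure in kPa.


A = 1.8 * 4.5 = 8.1 m^2
q = P / A = 1781 / 8.1
= 219.8765 kPa

219.8765 kPa


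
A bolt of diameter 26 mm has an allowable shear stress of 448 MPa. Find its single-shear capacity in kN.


A = pi * d^2 / 4 = pi * 26^2 / 4 = 530.9292 mm^2
V = f_v * A / 1000 = 448 * 530.9292 / 1000
= 237.8563 kN

237.8563 kN


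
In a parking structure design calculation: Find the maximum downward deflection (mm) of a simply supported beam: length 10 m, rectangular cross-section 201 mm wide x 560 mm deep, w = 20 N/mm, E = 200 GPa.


I = 201 * 560^3 / 12 = 2941568000.0 mm^4
L = 10000.0 mm, w = 20 N/mm, E = 200000.0 MPa
delta = 5 * w * L^4 / (384 * E * I)
= 5 * 20 * 10000.0^4 / (384 * 200000.0 * 2941568000.0)
= 4.4265 mm

4.4265 mm


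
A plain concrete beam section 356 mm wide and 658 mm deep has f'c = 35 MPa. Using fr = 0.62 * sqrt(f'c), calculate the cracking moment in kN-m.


fr = 0.62 * sqrt(35) = 0.62 * 5.9161 = 3.668 MPa
I = 356 * 658^3 / 12 = 8451745922.67 mm^4
y_t = 329.0 mm
M_cr = fr * I / y_t = 3.668 * 8451745922.67 / 329.0 N-mm
= 94.2272 kN-m

94.2272 kN-m


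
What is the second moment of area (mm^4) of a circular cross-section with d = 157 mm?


r = d / 2 = 157 / 2 = 78.5 mm
I = pi * r^4 / 4 = pi * 78.5^4 / 4
= 29824179.76 mm^4

29824179.76 mm^4


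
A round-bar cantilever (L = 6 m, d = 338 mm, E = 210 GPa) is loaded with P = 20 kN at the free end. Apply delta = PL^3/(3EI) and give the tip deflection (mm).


I = pi * d^4 / 64 = pi * 338^4 / 64 = 640673410.1 mm^4
L = 6000.0 mm, P = 20000.0 N, E = 210000.0 MPa
delta = P * L^3 / (3 * E * I)
= 20000.0 * 6000.0^3 / (3 * 210000.0 * 640673410.1)
= 10.703 mm

10.703 mm


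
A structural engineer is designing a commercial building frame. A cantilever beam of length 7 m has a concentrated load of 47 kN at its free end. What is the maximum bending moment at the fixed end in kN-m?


For a cantilever with a point load at the free end:
M_max = P * L = 47 * 7 = 329 kN-m

329 kN-m


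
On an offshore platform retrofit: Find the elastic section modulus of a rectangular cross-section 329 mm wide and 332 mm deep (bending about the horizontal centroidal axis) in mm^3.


S = b * h^2 / 6
= 329 * 332^2 / 6
= 329 * 110224 / 6
= 6043949.33 mm^3

6043949.33 mm^3


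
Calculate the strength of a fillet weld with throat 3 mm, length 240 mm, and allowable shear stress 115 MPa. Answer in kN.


Strength = throat * length * allowable stress
= 3 * 240 * 115 N
= 82800 N
= 82.8 kN

82.8 kN


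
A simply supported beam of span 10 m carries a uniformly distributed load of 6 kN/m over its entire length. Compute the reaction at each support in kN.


Total load = w * L = 6 * 10 = 60 kN
By symmetry, each reaction R = total / 2 = 60 / 2 = 30.0 kN

30.0 kN


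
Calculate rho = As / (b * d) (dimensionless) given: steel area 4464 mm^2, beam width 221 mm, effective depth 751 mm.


rho = As / (b * d)
= 4464 / (221 * 751)
= 4464 / 165971
= 0.026896 (dimensionless)

0.026896 (dimensionless)


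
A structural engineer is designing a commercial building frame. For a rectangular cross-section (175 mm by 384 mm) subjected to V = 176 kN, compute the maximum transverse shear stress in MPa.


A = b * h = 175 * 384 = 67200 mm^2
V = 176 kN = 176000.0 N
tau_max = 1.5 * V / A = 1.5 * 176000.0 / 67200
= 3.9286 MPa

3.9286 MPa


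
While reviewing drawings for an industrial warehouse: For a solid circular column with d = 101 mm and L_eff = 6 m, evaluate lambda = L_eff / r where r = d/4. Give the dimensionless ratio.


Radius of gyration r = d / 4 = 101 / 4 = 25.25 mm
L_eff = 6000.0 mm
Slenderness ratio = L / r = 6000.0 / 25.25 = 237.62 (dimensionless)

237.62 (dimensionless)


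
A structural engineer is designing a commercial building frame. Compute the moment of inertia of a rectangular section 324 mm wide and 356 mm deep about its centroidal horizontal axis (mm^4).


I = b * h^3 / 12
= 324 * 356^3 / 12
= 324 * 45118016 / 12
= 1218186432.0 mm^4

1218186432.0 mm^4


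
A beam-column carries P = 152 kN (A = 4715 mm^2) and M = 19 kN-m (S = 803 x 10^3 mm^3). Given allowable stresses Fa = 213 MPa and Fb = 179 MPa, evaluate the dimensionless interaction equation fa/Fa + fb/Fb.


f_a = P / A = 152000.0 / 4715 = 32.2375 MPa
f_b = M / S = 19000000.0 / 803000.0 = 23.6613 MPa
Ratio = f_a / Fa + f_b / Fb
= 32.2375 / 213 + 23.6613 / 179
= 0.2835 (dimensionless)

0.2835 (dimensionless)


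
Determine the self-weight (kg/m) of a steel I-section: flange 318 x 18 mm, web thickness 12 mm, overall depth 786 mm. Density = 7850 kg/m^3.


A_flanges = 2 * 318 * 18 = 11448 mm^2
A_web = (786 - 2 * 18) * 12 = 9000 mm^2
A_total = 11448 + 9000 = 20448 mm^2 = 0.020448 m^2
Weight = rho * A = 7850 * 0.020448 = 160.5168 kg/m

160.5168 kg/m


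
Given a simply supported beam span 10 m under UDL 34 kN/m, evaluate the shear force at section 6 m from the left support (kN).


R_A = w * L / 2 = 34 * 10 / 2 = 170.0 kN
V(x) = R_A - w * x = 170.0 - 34 * 6
= -34.0 kN

-34.0 kN


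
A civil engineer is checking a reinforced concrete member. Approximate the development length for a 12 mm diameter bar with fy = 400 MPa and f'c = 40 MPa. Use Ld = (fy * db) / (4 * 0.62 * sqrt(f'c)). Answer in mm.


Ld = (fy * db) / (4 * 0.62 * sqrt(f'c))
= (400 * 12) / (4 * 0.62 * sqrt(40))
= 4800 / 15.6849
= 306.03 mm

306.03 mm


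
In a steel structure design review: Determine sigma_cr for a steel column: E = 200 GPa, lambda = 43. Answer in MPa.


sigma_cr = pi^2 * E / lambda^2
= 9.8696 * 200000.0 / 43^2
= 9.8696 * 200000.0 / 1849
= 1067.5613 MPa

1067.5613 MPa


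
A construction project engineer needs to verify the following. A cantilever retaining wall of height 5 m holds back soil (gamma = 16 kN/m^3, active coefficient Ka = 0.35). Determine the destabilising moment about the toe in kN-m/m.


Pa = 0.5 * Ka * gamma * H^2
= 0.5 * 0.35 * 16 * 5^2
= 70.0 kN/m
Arm = H / 3 = 5 / 3 = 1.6667 m
Mo = Pa * arm = Pa * H / 3 = 70.0 * 5 / 3 = 116.6667 kN-m/m

116.6667 kN-m/m


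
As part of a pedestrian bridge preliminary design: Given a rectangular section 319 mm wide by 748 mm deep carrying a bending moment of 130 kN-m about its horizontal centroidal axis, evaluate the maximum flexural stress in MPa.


I = b * h^3 / 12 = 319 * 748^3 / 12 = 11125364037.33 mm^4
y = h / 2 = 748 / 2 = 374.0 mm
M = 130 kN-m = 130000000.0 N-mm
sigma = M * y / I = 130000000.0 * 374.0 / 11125364037.33
= 4.37 MPa

4.37 MPa


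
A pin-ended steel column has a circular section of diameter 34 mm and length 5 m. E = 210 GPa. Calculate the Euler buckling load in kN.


I = pi * d^4 / 64 = 65597.24 mm^4
L = 5000.0 mm
P_cr = pi^2 * E * I / L^2
= 9.8696 * 210000.0 * 65597.24 / 5000.0^2
= 5438.32 N = 5.4383 kN

5.4383 kN


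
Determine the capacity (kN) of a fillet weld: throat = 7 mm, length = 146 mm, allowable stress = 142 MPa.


Strength = throat * length * allowable stress
= 7 * 146 * 142 N
= 145124 N
= 145.12 kN

145.12 kN


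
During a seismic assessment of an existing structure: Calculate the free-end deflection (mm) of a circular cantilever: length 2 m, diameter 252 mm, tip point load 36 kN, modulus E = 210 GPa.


I = pi * d^4 / 64 = pi * 252^4 / 64 = 197957546.2 mm^4
L = 2000.0 mm, P = 36000.0 N, E = 210000.0 MPa
delta = P * L^3 / (3 * E * I)
= 36000.0 * 2000.0^3 / (3 * 210000.0 * 197957546.2)
= 2.3093 mm

2.3093 mm


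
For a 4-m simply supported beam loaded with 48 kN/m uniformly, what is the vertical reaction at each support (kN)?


Total load = w * L = 48 * 4 = 192 kN
By symmetry, each reaction R = total / 2 = 192 / 2 = 96.0 kN

96.0 kN


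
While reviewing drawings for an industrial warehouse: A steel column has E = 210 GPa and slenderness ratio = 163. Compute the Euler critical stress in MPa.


sigma_cr = pi^2 * E / lambda^2
= 9.8696 * 210000.0 / 163^2
= 9.8696 * 210000.0 / 26569
= 78.0088 MPa

78.0088 MPa


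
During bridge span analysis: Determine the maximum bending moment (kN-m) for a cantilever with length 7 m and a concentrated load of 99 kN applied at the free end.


For a cantilever with a point load at the free end:
M_max = P * L = 99 * 7 = 693 kN-m

693 kN-m


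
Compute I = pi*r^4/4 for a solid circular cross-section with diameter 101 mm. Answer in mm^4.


r = d / 2 = 101 / 2 = 50.5 mm
I = pi * r^4 / 4 = pi * 50.5^4 / 4
= 5108052.99 mm^4

5108052.99 mm^4


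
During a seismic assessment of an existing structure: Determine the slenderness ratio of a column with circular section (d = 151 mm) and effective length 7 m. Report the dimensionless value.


Radius of gyration r = d / 4 = 151 / 4 = 37.75 mm
L_eff = 7000.0 mm
Slenderness ratio = L / r = 7000.0 / 37.75 = 185.43 (dimensionless)

185.43 (dimensionless)


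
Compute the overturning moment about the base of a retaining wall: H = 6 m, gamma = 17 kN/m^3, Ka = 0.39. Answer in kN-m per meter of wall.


Pa = 0.5 * Ka * gamma * H^2
= 0.5 * 0.39 * 17 * 6^2
= 119.34 kN/m
Arm = H / 3 = 6 / 3 = 2.0 m
Mo = Pa * arm = Pa * H / 3 = 119.34 * 6 / 3 = 238.68 kN-m/m

238.68 kN-m/m


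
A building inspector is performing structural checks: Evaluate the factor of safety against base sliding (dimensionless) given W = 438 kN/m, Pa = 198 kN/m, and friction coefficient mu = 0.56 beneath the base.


Resisting force = mu * W = 0.56 * 438 = 245.28 kN/m
FOS = Resisting / Driving = 245.28 / 198
= 1.2388 (dimensionless)

1.2388 (dimensionless)


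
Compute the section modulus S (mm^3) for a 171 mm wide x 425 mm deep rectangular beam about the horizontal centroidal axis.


S = b * h^2 / 6
= 171 * 425^2 / 6
= 171 * 180625 / 6
= 5147812.5 mm^3

5147812.5 mm^3


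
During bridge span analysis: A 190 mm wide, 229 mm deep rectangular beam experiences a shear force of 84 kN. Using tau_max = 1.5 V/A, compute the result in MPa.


A = b * h = 190 * 229 = 43510 mm^2
V = 84 kN = 84000.0 N
tau_max = 1.5 * V / A = 1.5 * 84000.0 / 43510
= 2.8959 MPa

2.8959 MPa


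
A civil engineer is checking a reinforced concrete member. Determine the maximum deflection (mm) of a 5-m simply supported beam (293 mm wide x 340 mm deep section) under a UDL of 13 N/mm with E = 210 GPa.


I = 293 * 340^3 / 12 = 959672666.67 mm^4
L = 5000.0 mm, w = 13 N/mm, E = 210000.0 MPa
delta = 5 * w * L^4 / (384 * E * I)
= 5 * 13 * 5000.0^4 / (384 * 210000.0 * 959672666.67)
= 0.525 mm

0.525 mm


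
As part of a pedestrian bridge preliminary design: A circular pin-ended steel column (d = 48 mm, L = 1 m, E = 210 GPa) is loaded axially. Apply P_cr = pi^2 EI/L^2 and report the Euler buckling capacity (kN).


I = pi * d^4 / 64 = 260576.26 mm^4
L = 1000.0 mm
P_cr = pi^2 * E * I / L^2
= 9.8696 * 210000.0 * 260576.26 / 1000.0^2
= 540074.77 N = 540.0748 kN

540.0748 kN


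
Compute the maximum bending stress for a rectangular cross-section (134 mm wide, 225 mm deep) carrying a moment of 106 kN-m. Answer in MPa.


I = b * h^3 / 12 = 134 * 225^3 / 12 = 127195312.5 mm^4
y = h / 2 = 225 / 2 = 112.5 mm
M = 106 kN-m = 106000000.0 N-mm
sigma = M * y / I = 106000000.0 * 112.5 / 127195312.5
= 93.75 MPa

93.75 MPa


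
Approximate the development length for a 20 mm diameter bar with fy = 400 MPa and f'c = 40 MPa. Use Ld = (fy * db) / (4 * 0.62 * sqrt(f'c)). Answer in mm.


Ld = (fy * db) / (4 * 0.62 * sqrt(f'c))
= (400 * 20) / (4 * 0.62 * sqrt(40))
= 8000 / 15.6849
= 510.04 mm

510.04 mm


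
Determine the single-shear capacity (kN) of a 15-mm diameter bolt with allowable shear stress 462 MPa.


A = pi * d^2 / 4 = pi * 15^2 / 4 = 176.7146 mm^2
V = f_v * A / 1000 = 462 * 176.7146 / 1000
= 81.6421 kN

81.6421 kN


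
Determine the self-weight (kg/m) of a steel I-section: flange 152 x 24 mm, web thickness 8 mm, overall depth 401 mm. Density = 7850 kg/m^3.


A_flanges = 2 * 152 * 24 = 7296 mm^2
A_web = (401 - 2 * 24) * 8 = 2824 mm^2
A_total = 7296 + 2824 = 10120 mm^2 = 0.010120 m^2
Weight = rho * A = 7850 * 0.010120 = 79.442 kg/m

79.442 kg/m


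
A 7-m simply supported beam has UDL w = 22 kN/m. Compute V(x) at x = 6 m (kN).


R_A = w * L / 2 = 22 * 7 / 2 = 77.0 kN
V(x) = R_A - w * x = 77.0 - 22 * 6
= -55.0 kN

-55.0 kN


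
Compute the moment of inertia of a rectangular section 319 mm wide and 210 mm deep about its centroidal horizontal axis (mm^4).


I = b * h^3 / 12
= 319 * 210^3 / 12
= 319 * 9261000 / 12
= 246188250.0 mm^4

246188250.0 mm^4


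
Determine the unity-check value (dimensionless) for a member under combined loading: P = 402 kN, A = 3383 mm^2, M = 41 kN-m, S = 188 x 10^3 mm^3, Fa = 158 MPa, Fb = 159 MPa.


f_a = P / A = 402000.0 / 3383 = 118.8294 MPa
f_b = M / S = 41000000.0 / 188000.0 = 218.0851 MPa
Ratio = f_a / Fa + f_b / Fb
= 118.8294 / 158 + 218.0851 / 159
= 2.1237 (dimensionless)

2.1237 (dimensionless)


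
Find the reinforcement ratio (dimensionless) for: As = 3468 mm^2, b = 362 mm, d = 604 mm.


rho = As / (b * d)
= 3468 / (362 * 604)
= 3468 / 218648
= 0.015861 (dimensionless)

0.015861 (dimensionless)


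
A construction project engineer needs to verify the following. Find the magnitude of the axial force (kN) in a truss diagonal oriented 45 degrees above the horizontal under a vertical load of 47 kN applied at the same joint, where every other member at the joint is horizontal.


At the joint, only the diagonal has a vertical component, so vertical equilibrium gives:
F * sin(45) = 47
F = 47 / sin(45)
= 47 / 0.707107
= 66.47 kN

66.47 kN


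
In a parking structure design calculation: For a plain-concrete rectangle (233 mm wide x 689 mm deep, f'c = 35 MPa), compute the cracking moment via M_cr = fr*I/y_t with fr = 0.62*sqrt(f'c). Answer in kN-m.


fr = 0.62 * sqrt(35) = 0.62 * 5.9161 = 3.668 MPa
I = 233 * 689^3 / 12 = 6350857098.08 mm^4
y_t = 344.5 mm
M_cr = fr * I / y_t = 3.668 * 6350857098.08 / 344.5 N-mm
= 67.619 kN-m

67.619 kN-m


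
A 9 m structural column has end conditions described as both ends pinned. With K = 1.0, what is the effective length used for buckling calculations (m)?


L_eff = K * L
= 1.0 * 9
= 9.0 m

9.0 m


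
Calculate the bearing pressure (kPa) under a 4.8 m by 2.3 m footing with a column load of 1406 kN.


A = 4.8 * 2.3 = 11.04 m^2
q = P / A = 1406 / 11.04
= 127.3551 kPa

127.3551 kPa


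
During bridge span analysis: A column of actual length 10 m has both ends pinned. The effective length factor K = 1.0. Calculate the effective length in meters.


L_eff = K * L
= 1.0 * 10
= 10.0 m

10.0 m


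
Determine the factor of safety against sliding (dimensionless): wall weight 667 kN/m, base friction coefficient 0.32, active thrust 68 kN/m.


Resisting force = mu * W = 0.32 * 667 = 213.44 kN/m
FOS = Resisting / Driving = 213.44 / 68
= 3.1388 (dimensionless)

3.1388 (dimensionless)


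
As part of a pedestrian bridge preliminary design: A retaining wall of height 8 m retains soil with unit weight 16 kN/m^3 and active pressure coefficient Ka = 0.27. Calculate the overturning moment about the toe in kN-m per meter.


Pa = 0.5 * Ka * gamma * H^2
= 0.5 * 0.27 * 16 * 8^2
= 138.24 kN/m
Arm = H / 3 = 8 / 3 = 2.6667 m
Mo = Pa * arm = Pa * H / 3 = 138.24 * 8 / 3 = 368.64 kN-m/m

368.64 kN-m/m


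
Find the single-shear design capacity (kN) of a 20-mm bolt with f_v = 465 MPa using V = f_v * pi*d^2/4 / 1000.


A = pi * d^2 / 4 = pi * 20^2 / 4 = 314.1593 mm^2
V = f_v * A / 1000 = 465 * 314.1593 / 1000
= 146.0841 kN

146.0841 kN


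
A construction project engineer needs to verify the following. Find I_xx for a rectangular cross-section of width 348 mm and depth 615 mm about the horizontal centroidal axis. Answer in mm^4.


I = b * h^3 / 12
= 348 * 615^3 / 12
= 348 * 232608375 / 12
= 6745642875.0 mm^4

6745642875.0 mm^4


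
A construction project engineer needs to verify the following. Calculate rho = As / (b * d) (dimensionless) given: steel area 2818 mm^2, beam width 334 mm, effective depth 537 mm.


rho = As / (b * d)
= 2818 / (334 * 537)
= 2818 / 179358
= 0.015712 (dimensionless)

0.015712 (dimensionless)
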